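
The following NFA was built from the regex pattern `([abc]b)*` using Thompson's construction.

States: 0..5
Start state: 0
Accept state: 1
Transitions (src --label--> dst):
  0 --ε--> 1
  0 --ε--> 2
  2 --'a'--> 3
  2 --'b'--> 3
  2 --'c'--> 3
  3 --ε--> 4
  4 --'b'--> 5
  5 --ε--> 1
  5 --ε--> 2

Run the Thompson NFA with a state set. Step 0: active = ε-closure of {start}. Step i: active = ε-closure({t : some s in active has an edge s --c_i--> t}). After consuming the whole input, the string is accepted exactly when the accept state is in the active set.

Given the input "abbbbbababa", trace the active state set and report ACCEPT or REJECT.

Answer: REJECT

Trace:
start: ε-closure({0}) = {0,1,2}
'a' @ 1: {3,4}
'b' @ 2: {1,2,5}  [accepting]
'b' @ 3: {3,4}
'b' @ 4: {1,2,5}  [accepting]
'b' @ 5: {3,4}
'b' @ 6: {1,2,5}  [accepting]
'a' @ 7: {3,4}
'b' @ 8: {1,2,5}  [accepting]
'a' @ 9: {3,4}
'b' @ 10: {1,2,5}  [accepting]
'a' @ 11: {3,4}
end set {3,4} — state 1 not in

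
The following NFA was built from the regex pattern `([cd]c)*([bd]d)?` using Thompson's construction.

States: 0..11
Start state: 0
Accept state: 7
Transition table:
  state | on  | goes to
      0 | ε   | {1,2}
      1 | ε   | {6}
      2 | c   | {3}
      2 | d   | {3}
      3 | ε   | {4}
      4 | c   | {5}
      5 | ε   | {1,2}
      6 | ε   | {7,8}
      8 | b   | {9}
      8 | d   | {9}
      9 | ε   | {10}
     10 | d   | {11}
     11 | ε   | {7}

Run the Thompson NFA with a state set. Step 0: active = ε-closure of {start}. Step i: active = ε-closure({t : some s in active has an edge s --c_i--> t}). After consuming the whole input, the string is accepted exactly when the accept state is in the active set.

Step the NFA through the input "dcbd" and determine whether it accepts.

Answer: ACCEPT

Derivation:
S₀ = ε-closure({0}) = {0,1,2,6,7,8}
'd' @ 1: {3,4,9,10}
'c' @ 2: {1,2,5,6,7,8}  [accepting]
'b' @ 3: {9,10}
'd' @ 4: {7,11}  [accepting]
after full input: {7,11}  (accept=7 in)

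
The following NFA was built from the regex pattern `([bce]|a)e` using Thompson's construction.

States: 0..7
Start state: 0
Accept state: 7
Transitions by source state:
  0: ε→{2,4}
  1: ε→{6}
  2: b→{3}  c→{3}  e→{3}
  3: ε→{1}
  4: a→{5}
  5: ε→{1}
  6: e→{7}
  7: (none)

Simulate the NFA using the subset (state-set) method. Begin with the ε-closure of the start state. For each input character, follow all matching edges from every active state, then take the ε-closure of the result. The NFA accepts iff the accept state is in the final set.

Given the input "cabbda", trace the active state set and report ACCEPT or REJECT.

S₀ = ε-closure({0}) = {0,2,4}
'c' @ 1: {1,3,6}
'a' @ 2: {}  — no active states
rest 'bbda' ignored (set empty)
end set {} — state 7 not in

Answer: REJECT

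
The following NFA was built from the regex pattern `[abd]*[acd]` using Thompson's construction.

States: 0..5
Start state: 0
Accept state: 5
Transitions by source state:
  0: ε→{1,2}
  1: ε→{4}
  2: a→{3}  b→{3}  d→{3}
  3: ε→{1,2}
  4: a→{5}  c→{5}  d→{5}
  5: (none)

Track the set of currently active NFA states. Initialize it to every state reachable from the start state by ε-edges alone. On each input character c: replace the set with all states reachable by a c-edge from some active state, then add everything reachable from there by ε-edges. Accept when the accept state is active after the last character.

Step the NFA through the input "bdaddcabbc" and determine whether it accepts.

Answer: REJECT

Steps:
start: ε-closure({0}) = {0,1,2,4}
'b' @ 1: {1,2,3,4}
'd' @ 2: {1,2,3,4,5}  [accepting]
'a' @ 3: {1,2,3,4,5}  [accepting]
'd' @ 4: {1,2,3,4,5}  [accepting]
'd' @ 5: {1,2,3,4,5}  [accepting]
'c' @ 6: {5}  [accepting]
'a' @ 7: {}  — no active states
rest 'bbc' ignored (set empty)
final: {}; accept 5 not in set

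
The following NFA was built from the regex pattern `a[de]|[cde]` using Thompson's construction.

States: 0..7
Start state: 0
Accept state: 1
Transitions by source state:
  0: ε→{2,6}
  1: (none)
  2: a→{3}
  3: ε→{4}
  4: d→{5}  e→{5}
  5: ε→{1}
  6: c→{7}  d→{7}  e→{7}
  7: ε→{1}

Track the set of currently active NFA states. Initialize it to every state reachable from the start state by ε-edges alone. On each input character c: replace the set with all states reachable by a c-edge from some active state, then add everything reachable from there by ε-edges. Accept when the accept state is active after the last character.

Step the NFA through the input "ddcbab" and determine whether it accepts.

initial (ε-close {0}): {0,2,6}
'd' @ 1: {1,7}  (accept∈set)
'd' @ 2: {}  — state set empty
rest 'cbab' ignored (set empty)
end set {} — state 1 not in

Answer: REJECT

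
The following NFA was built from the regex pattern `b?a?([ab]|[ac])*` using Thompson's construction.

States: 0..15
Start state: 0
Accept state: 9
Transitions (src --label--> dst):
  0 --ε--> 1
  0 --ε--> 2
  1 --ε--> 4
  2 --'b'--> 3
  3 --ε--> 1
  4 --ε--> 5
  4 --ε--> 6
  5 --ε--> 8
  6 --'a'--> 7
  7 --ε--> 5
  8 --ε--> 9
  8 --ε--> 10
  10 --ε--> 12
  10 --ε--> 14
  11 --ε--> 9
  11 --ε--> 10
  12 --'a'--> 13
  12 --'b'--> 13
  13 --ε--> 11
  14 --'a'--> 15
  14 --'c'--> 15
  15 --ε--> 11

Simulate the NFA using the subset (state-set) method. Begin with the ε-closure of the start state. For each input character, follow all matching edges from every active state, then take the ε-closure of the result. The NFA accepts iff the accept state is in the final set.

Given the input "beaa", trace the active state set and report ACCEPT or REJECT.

start: ε-closure({0}) = {0,1,2,4,5,6,8,9,10,12,14}
'b' @ 1: {1,3,4,5,6,8,9,10,11,12,13,14}  (accept∈set)
'e' @ 2: {}  — dead — no transitions
rest 'aa' ignored (set empty)
end set {} — state 9 not in

Answer: REJECT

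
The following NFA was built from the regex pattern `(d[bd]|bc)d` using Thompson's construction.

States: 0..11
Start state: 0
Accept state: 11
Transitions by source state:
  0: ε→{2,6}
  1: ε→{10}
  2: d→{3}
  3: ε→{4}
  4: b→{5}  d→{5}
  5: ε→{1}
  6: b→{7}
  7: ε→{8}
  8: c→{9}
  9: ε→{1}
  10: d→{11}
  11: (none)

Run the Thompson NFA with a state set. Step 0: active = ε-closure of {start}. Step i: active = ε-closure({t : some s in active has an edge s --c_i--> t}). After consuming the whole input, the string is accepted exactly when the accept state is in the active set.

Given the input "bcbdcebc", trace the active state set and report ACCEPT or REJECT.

Answer: REJECT

Trace:
initial (ε-close {0}): {0,2,6}
'b' @ 1: {7,8}
'c' @ 2: {1,9,10}
'b' @ 3: {}  — state set empty
rest 'dcebc' ignored (set empty)
after full input: {}  (accept=11 not in)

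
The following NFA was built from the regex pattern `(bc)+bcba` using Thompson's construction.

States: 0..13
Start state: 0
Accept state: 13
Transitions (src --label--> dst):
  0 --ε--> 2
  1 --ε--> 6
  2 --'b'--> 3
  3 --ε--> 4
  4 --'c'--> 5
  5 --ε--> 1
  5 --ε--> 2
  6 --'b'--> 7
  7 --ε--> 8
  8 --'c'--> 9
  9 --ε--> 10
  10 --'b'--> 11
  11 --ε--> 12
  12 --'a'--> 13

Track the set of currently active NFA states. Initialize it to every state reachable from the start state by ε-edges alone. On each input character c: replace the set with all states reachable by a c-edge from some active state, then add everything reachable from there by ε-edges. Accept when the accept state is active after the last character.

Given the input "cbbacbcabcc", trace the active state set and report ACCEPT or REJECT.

start: ε-closure({0}) = {0,2}
'c' @ 1: {}  — state set empty
rest 'bbacbcabcc' ignored (set empty)
end set {} — state 13 not in

Answer: REJECT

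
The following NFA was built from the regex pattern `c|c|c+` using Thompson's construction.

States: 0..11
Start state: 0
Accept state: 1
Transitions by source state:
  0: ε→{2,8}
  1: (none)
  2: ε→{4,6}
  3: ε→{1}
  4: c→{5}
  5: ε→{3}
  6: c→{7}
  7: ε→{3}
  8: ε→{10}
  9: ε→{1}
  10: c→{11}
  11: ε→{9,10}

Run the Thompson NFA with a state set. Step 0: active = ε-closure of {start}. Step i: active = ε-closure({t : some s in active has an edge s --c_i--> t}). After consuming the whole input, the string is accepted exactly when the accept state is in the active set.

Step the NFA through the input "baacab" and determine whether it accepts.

S₀ = ε-closure({0}) = {0,2,4,6,8,10}
'b' @ 1: {}  — state set empty
rest 'aacab' ignored (set empty)
after full input: {}  (accept=1 not in)

Answer: REJECT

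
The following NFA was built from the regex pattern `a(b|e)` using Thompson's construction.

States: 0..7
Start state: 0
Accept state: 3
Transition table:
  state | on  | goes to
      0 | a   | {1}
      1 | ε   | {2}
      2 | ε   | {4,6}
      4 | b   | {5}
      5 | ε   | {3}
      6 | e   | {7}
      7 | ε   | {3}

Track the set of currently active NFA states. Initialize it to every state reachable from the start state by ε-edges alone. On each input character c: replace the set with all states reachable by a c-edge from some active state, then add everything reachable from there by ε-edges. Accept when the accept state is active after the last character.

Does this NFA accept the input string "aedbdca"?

S₀ = ε-closure({0}) = {0}
'a' @ 1: {1,2,4,6}
'e' @ 2: {3,7}  [accepting]
'd' @ 3: {}  — no active states
rest 'bdca' ignored (set empty)
final: {}; accept 3 not in set

Answer: REJECT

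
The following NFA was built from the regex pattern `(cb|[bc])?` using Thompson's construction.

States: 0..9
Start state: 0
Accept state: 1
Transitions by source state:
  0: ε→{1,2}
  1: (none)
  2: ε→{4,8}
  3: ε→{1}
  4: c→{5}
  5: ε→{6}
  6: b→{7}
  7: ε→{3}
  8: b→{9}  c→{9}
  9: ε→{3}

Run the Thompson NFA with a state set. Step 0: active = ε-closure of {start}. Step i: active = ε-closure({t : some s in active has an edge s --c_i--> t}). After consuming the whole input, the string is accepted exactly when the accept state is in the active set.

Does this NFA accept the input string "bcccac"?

initial (ε-close {0}): {0,1,2,4,8}
'b' @ 1: {1,3,9}  ✓accept
'c' @ 2: {}  — no active states
rest 'ccac' ignored (set empty)
after full input: {}  (accept=1 not in)

Answer: REJECT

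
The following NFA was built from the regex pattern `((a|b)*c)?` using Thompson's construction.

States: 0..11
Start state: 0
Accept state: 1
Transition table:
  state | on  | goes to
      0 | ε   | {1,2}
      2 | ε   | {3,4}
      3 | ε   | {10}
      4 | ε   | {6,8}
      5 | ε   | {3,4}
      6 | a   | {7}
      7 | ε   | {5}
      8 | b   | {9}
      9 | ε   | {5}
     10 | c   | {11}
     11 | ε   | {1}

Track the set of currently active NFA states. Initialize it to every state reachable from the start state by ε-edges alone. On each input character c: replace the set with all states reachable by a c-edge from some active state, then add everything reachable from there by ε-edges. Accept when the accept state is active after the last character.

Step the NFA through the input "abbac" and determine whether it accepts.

Answer: ACCEPT

Steps:
initial (ε-close {0}): {0,1,2,3,4,6,8,10}
'a' @ 1: {3,4,5,6,7,8,10}
'b' @ 2: {3,4,5,6,8,9,10}
'b' @ 3: {3,4,5,6,8,9,10}
'a' @ 4: {3,4,5,6,7,8,10}
'c' @ 5: {1,11}  [accepting]
final: {1,11}; accept 1 in set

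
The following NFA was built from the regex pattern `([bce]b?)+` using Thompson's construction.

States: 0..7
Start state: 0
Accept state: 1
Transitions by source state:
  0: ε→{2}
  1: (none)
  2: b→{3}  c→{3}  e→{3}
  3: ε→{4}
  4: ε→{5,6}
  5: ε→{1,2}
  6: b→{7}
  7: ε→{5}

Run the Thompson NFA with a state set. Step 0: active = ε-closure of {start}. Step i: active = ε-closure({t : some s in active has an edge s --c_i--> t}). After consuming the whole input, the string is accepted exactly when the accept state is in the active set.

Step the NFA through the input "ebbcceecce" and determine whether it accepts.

Answer: ACCEPT

Trace:
start: ε-closure({0}) = {0,2}
'e' @ 1: {1,2,3,4,5,6}  ✓accept
'b' @ 2: {1,2,3,4,5,6,7}  ✓accept
'b' @ 3: {1,2,3,4,5,6,7}  ✓accept
'c' @ 4: {1,2,3,4,5,6}  ✓accept
'c' @ 5: {1,2,3,4,5,6}  ✓accept
'e' @ 6: {1,2,3,4,5,6}  ✓accept
'e' @ 7: {1,2,3,4,5,6}  ✓accept
'c' @ 8: {1,2,3,4,5,6}  ✓accept
'c' @ 9: {1,2,3,4,5,6}  ✓accept
'e' @ 10: {1,2,3,4,5,6}  ✓accept
final: {1,2,3,4,5,6}; accept 1 in set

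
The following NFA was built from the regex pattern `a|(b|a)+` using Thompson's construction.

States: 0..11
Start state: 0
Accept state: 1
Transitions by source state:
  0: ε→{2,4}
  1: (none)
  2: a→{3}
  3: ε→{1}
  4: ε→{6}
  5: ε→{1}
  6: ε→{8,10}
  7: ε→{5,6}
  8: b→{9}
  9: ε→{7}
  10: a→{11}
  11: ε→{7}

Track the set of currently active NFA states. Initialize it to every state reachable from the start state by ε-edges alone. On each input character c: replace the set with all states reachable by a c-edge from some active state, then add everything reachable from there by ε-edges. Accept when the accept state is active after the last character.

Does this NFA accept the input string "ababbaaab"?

start: ε-closure({0}) = {0,2,4,6,8,10}
'a' @ 1: {1,3,5,6,7,8,10,11}  ✓accept
'b' @ 2: {1,5,6,7,8,9,10}  ✓accept
'a' @ 3: {1,5,6,7,8,10,11}  ✓accept
'b' @ 4: {1,5,6,7,8,9,10}  ✓accept
'b' @ 5: {1,5,6,7,8,9,10}  ✓accept
'a' @ 6: {1,5,6,7,8,10,11}  ✓accept
'a' @ 7: {1,5,6,7,8,10,11}  ✓accept
'a' @ 8: {1,5,6,7,8,10,11}  ✓accept
'b' @ 9: {1,5,6,7,8,9,10}  ✓accept
after full input: {1,5,6,7,8,9,10}  (accept=1 in)

Answer: ACCEPT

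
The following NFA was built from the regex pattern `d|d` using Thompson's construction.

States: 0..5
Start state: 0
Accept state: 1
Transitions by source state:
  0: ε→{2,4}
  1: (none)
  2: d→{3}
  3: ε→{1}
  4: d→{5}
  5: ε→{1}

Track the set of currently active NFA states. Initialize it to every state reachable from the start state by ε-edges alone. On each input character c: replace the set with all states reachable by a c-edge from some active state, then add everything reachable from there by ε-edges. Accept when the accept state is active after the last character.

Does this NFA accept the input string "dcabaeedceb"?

S₀ = ε-closure({0}) = {0,2,4}
'd' @ 1: {1,3,5}  (accept∈set)
'c' @ 2: {}  — dead — no transitions
rest 'abaeedceb' ignored (set empty)
final: {}; accept 1 not in set

Answer: REJECT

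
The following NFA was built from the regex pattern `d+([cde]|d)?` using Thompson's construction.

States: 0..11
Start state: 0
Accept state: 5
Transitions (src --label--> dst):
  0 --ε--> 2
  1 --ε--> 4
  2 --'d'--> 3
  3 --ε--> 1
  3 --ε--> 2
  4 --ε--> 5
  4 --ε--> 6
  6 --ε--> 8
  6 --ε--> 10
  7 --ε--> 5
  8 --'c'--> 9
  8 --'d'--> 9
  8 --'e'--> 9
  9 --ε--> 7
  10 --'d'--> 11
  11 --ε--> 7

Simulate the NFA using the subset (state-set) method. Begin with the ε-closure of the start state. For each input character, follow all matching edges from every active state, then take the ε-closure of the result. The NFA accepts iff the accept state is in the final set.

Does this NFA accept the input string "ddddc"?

initial (ε-close {0}): {0,2}
'd' @ 1: {1,2,3,4,5,6,8,10}  [accepting]
'd' @ 2: {1,2,3,4,5,6,7,8,9,10,11}  [accepting]
'd' @ 3: {1,2,3,4,5,6,7,8,9,10,11}  [accepting]
'd' @ 4: {1,2,3,4,5,6,7,8,9,10,11}  [accepting]
'c' @ 5: {5,7,9}  [accepting]
after full input: {5,7,9}  (accept=5 in)

Answer: ACCEPT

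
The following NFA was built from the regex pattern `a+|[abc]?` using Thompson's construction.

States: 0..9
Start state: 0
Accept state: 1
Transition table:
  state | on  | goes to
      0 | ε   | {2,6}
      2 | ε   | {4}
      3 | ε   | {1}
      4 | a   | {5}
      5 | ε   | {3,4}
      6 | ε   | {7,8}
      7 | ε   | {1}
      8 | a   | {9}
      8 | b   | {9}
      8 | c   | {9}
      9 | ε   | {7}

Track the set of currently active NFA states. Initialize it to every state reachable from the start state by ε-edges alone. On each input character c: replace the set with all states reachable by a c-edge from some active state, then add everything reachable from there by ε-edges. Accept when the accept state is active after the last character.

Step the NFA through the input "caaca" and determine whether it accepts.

initial (ε-close {0}): {0,1,2,4,6,7,8}
'c' @ 1: {1,7,9}  [accepting]
'a' @ 2: {}  — no active states
rest 'aca' ignored (set empty)
after full input: {}  (accept=1 not in)

Answer: REJECT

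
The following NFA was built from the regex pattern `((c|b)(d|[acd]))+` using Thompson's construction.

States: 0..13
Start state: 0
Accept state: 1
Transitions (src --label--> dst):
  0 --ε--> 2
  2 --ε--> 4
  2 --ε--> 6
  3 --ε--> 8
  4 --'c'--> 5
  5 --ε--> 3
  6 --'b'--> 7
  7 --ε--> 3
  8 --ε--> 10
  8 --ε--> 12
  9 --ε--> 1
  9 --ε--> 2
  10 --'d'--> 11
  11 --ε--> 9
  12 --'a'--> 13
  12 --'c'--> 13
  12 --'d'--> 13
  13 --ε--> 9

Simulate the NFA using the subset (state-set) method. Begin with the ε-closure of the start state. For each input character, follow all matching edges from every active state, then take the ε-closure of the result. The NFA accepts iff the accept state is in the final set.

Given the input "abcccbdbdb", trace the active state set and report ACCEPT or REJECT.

S₀ = ε-closure({0}) = {0,2,4,6}
'a' @ 1: {}  — state set empty
rest 'bcccbdbdb' ignored (set empty)
final: {}; accept 1 not in set

Answer: REJECT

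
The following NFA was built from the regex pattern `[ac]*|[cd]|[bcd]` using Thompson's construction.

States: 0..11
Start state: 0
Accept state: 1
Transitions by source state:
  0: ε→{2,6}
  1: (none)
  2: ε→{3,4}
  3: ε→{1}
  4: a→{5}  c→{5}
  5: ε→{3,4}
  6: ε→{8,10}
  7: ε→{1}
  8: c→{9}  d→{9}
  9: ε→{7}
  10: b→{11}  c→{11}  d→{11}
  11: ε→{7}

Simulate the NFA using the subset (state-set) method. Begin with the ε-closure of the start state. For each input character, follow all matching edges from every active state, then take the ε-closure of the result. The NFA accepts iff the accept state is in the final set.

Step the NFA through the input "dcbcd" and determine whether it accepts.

S₀ = ε-closure({0}) = {0,1,2,3,4,6,8,10}
'd' @ 1: {1,7,9,11}  ✓accept
'c' @ 2: {}  — no active states
rest 'bcd' ignored (set empty)
final: {}; accept 1 not in set

Answer: REJECT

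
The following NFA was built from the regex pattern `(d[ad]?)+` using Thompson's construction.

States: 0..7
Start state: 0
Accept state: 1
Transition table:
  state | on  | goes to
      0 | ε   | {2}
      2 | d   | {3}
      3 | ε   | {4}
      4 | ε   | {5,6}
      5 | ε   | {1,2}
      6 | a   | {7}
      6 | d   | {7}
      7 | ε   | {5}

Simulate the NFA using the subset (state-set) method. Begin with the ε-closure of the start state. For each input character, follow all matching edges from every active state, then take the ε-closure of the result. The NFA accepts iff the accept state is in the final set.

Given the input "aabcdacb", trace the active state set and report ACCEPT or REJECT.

Answer: REJECT

Steps:
initial (ε-close {0}): {0,2}
'a' @ 1: {}  — state set empty
rest 'abcdacb' ignored (set empty)
after full input: {}  (accept=1 not in)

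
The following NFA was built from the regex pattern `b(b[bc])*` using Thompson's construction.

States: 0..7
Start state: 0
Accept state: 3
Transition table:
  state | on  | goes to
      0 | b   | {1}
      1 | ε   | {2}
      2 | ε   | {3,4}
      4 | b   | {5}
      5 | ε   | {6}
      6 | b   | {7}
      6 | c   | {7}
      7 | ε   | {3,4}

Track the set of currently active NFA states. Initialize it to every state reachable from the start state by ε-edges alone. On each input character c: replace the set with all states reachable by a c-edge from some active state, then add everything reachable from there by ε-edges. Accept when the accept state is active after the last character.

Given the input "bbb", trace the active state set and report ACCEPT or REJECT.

start: ε-closure({0}) = {0}
'b' @ 1: {1,2,3,4}  ✓accept
'b' @ 2: {5,6}
'b' @ 3: {3,4,7}  ✓accept
end set {3,4,7} — state 3 in

Answer: ACCEPT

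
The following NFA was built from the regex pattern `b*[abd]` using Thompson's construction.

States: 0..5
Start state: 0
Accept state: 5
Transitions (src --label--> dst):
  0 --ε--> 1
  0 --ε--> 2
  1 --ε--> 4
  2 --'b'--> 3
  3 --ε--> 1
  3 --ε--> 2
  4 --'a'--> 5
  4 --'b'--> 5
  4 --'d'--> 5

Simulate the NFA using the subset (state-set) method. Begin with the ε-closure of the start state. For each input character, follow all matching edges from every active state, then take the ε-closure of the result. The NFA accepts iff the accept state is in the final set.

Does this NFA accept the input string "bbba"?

Answer: ACCEPT

Trace:
start: ε-closure({0}) = {0,1,2,4}
'b' @ 1: {1,2,3,4,5}  [accepting]
'b' @ 2: {1,2,3,4,5}  [accepting]
'b' @ 3: {1,2,3,4,5}  [accepting]
'a' @ 4: {5}  [accepting]
final: {5}; accept 5 in set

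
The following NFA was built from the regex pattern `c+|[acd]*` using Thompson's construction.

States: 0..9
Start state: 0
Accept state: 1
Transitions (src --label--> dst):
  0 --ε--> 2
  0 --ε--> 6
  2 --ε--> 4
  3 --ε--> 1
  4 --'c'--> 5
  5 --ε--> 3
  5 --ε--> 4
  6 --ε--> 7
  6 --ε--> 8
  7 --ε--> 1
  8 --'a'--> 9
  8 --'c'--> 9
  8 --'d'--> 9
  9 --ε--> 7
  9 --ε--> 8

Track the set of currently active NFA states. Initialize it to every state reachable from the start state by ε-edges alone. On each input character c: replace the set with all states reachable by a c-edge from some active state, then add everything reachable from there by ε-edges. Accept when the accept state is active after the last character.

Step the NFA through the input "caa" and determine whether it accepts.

S₀ = ε-closure({0}) = {0,1,2,4,6,7,8}
'c' @ 1: {1,3,4,5,7,8,9}  (accept∈set)
'a' @ 2: {1,7,8,9}  (accept∈set)
'a' @ 3: {1,7,8,9}  (accept∈set)
after full input: {1,7,8,9}  (accept=1 in)

Answer: ACCEPT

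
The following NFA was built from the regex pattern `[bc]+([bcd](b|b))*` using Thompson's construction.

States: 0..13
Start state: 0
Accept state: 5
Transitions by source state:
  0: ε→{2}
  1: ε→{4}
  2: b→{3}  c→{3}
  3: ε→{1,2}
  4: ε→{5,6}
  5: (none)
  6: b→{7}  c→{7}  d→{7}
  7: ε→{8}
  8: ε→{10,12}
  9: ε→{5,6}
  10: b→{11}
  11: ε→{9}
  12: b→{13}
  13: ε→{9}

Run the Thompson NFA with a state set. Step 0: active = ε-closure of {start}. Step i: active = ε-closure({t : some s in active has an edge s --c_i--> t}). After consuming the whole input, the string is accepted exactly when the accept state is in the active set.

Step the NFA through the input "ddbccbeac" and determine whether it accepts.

Answer: REJECT

Trace:
start: ε-closure({0}) = {0,2}
'd' @ 1: {}  — state set empty
rest 'dbccbeac' ignored (set empty)
end set {} — state 5 not in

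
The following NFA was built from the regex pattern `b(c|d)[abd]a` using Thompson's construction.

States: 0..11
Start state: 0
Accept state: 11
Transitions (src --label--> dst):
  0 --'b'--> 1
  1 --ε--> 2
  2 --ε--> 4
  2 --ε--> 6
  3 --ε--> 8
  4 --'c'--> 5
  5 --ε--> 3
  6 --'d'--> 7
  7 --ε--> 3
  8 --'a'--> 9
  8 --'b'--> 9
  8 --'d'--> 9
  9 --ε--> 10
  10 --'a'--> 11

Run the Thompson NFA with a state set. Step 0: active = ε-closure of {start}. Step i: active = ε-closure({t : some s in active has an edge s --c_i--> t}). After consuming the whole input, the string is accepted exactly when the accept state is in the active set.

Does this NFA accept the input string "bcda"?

initial (ε-close {0}): {0}
'b' @ 1: {1,2,4,6}
'c' @ 2: {3,5,8}
'd' @ 3: {9,10}
'a' @ 4: {11}  [accepting]
end set {11} — state 11 in

Answer: ACCEPT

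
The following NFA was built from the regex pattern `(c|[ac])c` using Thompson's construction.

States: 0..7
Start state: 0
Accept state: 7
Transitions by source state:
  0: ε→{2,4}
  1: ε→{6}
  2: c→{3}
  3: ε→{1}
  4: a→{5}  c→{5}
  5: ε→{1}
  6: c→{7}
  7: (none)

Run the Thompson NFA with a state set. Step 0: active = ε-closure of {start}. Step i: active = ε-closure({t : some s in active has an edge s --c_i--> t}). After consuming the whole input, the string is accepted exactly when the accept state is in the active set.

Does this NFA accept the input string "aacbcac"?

Answer: REJECT

Steps:
S₀ = ε-closure({0}) = {0,2,4}
'a' @ 1: {1,5,6}
'a' @ 2: {}  — no active states
rest 'cbcac' ignored (set empty)
final: {}; accept 7 not in set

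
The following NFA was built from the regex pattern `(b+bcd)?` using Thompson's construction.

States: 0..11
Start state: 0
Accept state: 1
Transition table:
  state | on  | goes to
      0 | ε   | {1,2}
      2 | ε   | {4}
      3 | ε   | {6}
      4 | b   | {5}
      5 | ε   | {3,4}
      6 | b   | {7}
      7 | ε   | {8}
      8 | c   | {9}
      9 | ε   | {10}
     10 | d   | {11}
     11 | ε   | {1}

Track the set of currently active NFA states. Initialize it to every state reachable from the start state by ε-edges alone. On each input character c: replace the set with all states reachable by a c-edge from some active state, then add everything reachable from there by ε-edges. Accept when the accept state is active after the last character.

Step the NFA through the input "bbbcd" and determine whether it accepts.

Answer: ACCEPT

Derivation:
start: ε-closure({0}) = {0,1,2,4}
'b' @ 1: {3,4,5,6}
'b' @ 2: {3,4,5,6,7,8}
'b' @ 3: {3,4,5,6,7,8}
'c' @ 4: {9,10}
'd' @ 5: {1,11}  (accept∈set)
after full input: {1,11}  (accept=1 in)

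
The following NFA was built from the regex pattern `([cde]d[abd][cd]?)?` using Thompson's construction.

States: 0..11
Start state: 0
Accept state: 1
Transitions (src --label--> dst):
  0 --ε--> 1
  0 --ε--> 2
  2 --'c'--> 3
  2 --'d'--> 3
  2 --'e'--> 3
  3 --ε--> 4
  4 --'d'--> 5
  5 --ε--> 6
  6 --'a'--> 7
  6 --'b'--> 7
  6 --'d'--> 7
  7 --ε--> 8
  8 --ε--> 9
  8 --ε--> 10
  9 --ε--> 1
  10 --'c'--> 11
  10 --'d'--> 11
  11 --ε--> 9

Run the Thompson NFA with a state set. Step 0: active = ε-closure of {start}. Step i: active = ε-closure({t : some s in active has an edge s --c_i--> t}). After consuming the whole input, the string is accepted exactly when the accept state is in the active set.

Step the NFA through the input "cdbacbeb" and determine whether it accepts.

S₀ = ε-closure({0}) = {0,1,2}
'c' @ 1: {3,4}
'd' @ 2: {5,6}
'b' @ 3: {1,7,8,9,10}  ✓accept
'a' @ 4: {}  — no active states
rest 'cbeb' ignored (set empty)
after full input: {}  (accept=1 not in)

Answer: REJECT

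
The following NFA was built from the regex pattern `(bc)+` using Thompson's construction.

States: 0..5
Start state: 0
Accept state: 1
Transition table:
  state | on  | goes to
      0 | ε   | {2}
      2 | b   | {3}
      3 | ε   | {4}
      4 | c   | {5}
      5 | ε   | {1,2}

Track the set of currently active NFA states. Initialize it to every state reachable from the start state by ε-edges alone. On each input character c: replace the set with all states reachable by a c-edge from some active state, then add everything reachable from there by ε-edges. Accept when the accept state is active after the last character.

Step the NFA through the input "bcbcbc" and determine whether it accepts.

Answer: ACCEPT

Trace:
initial (ε-close {0}): {0,2}
'b' @ 1: {3,4}
'c' @ 2: {1,2,5}  [accepting]
'b' @ 3: {3,4}
'c' @ 4: {1,2,5}  [accepting]
'b' @ 5: {3,4}
'c' @ 6: {1,2,5}  [accepting]
final: {1,2,5}; accept 1 in set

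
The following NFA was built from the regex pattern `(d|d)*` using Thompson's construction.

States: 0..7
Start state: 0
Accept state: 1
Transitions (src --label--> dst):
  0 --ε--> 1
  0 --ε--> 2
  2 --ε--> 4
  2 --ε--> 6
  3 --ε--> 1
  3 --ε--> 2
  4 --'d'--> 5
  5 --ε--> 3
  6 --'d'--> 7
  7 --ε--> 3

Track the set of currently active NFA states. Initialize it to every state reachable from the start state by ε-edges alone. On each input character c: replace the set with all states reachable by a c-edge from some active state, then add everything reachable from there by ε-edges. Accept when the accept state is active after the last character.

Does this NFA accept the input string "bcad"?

S₀ = ε-closure({0}) = {0,1,2,4,6}
'b' @ 1: {}  — dead — no transitions
rest 'cad' ignored (set empty)
end set {} — state 1 not in

Answer: REJECT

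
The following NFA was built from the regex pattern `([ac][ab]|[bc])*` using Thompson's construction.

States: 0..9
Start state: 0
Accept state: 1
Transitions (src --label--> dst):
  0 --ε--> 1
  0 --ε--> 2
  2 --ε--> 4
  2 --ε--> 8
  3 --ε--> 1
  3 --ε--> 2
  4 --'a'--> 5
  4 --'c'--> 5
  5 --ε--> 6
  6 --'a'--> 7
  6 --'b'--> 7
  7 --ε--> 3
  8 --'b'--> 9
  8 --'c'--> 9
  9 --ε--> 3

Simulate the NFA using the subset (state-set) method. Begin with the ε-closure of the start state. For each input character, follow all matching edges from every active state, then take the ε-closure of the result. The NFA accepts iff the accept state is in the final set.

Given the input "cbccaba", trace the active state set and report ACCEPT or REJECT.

Answer: REJECT

Trace:
initial (ε-close {0}): {0,1,2,4,8}
'c' @ 1: {1,2,3,4,5,6,8,9}  ✓accept
'b' @ 2: {1,2,3,4,7,8,9}  ✓accept
'c' @ 3: {1,2,3,4,5,6,8,9}  ✓accept
'c' @ 4: {1,2,3,4,5,6,8,9}  ✓accept
'a' @ 5: {1,2,3,4,5,6,7,8}  ✓accept
'b' @ 6: {1,2,3,4,7,8,9}  ✓accept
'a' @ 7: {5,6}
end set {5,6} — state 1 not in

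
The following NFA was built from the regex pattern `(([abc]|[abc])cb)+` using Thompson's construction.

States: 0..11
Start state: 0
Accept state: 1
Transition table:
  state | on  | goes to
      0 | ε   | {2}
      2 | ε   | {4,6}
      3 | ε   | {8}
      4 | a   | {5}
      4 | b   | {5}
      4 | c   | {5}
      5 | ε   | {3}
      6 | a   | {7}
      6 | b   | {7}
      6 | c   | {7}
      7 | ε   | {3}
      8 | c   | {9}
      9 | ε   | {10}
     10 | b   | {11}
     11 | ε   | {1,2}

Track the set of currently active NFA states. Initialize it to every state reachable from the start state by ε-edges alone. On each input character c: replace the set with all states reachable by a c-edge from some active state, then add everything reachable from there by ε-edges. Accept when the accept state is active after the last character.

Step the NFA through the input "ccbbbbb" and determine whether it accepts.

Answer: REJECT

Derivation:
S₀ = ε-closure({0}) = {0,2,4,6}
'c' @ 1: {3,5,7,8}
'c' @ 2: {9,10}
'b' @ 3: {1,2,4,6,11}  [accepting]
'b' @ 4: {3,5,7,8}
'b' @ 5: {}  — no active states
rest 'bb' ignored (set empty)
final: {}; accept 1 not in set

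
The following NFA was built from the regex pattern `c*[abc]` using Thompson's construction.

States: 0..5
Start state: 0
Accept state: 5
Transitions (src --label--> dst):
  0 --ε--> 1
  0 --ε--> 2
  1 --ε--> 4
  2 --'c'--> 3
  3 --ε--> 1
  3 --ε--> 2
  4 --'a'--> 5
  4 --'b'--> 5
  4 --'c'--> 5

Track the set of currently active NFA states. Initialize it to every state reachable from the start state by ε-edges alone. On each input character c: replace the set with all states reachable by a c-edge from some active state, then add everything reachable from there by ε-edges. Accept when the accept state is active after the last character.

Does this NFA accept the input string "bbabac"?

Answer: REJECT

Steps:
S₀ = ε-closure({0}) = {0,1,2,4}
'b' @ 1: {5}  [accepting]
'b' @ 2: {}  — dead — no transitions
rest 'abac' ignored (set empty)
after full input: {}  (accept=5 not in)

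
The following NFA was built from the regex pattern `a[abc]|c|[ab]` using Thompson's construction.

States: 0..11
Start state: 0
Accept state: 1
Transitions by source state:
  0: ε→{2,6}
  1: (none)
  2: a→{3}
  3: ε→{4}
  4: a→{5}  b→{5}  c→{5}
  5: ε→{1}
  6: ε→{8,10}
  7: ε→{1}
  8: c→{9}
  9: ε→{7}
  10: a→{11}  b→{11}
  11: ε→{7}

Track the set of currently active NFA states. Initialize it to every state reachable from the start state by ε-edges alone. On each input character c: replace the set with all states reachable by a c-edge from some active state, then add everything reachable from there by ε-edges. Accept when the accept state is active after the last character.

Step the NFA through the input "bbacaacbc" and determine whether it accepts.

Answer: REJECT

Steps:
initial (ε-close {0}): {0,2,6,8,10}
'b' @ 1: {1,7,11}  ✓accept
'b' @ 2: {}  — dead — no transitions
rest 'acaacbc' ignored (set empty)
end set {} — state 1 not in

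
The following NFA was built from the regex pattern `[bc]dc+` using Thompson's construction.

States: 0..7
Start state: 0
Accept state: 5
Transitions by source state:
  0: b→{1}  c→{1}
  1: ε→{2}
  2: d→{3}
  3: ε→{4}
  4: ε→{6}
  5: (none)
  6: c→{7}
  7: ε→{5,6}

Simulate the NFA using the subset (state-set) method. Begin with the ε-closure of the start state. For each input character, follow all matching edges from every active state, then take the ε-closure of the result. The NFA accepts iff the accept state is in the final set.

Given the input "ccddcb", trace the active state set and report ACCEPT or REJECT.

Answer: REJECT

Steps:
S₀ = ε-closure({0}) = {0}
'c' @ 1: {1,2}
'c' @ 2: {}  — dead — no transitions
rest 'ddcb' ignored (set empty)
end set {} — state 5 not in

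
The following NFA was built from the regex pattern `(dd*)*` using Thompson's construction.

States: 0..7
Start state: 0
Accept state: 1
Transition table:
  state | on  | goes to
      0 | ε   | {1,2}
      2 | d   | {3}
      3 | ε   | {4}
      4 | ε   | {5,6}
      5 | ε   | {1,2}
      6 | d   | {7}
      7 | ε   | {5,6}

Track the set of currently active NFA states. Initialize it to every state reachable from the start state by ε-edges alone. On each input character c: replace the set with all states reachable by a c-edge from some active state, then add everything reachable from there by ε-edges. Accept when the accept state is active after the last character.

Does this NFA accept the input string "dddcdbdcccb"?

S₀ = ε-closure({0}) = {0,1,2}
'd' @ 1: {1,2,3,4,5,6}  [accepting]
'd' @ 2: {1,2,3,4,5,6,7}  [accepting]
'd' @ 3: {1,2,3,4,5,6,7}  [accepting]
'c' @ 4: {}  — dead — no transitions
rest 'dbdcccb' ignored (set empty)
final: {}; accept 1 not in set

Answer: REJECT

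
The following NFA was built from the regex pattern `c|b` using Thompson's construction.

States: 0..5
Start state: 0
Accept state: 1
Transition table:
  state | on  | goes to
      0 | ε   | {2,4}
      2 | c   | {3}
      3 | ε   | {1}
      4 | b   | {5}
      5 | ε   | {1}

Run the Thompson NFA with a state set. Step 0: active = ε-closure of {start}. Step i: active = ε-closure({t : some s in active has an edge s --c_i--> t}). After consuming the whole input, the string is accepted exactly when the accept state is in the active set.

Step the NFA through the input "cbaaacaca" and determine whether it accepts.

Answer: REJECT

Steps:
initial (ε-close {0}): {0,2,4}
'c' @ 1: {1,3}  (accept∈set)
'b' @ 2: {}  — state set empty
rest 'aaacaca' ignored (set empty)
end set {} — state 1 not in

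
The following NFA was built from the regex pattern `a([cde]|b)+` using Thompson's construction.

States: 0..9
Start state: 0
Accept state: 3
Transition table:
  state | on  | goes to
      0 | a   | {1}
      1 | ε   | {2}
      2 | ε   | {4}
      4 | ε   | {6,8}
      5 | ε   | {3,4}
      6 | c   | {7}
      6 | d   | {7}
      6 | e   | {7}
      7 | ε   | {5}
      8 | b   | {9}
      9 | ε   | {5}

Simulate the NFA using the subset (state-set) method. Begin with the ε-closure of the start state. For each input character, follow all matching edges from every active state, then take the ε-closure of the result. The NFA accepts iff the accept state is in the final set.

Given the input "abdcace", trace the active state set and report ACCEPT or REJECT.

Answer: REJECT

Derivation:
start: ε-closure({0}) = {0}
'a' @ 1: {1,2,4,6,8}
'b' @ 2: {3,4,5,6,8,9}  (accept∈set)
'd' @ 3: {3,4,5,6,7,8}  (accept∈set)
'c' @ 4: {3,4,5,6,7,8}  (accept∈set)
'a' @ 5: {}  — state set empty
rest 'ce' ignored (set empty)
final: {}; accept 3 not in set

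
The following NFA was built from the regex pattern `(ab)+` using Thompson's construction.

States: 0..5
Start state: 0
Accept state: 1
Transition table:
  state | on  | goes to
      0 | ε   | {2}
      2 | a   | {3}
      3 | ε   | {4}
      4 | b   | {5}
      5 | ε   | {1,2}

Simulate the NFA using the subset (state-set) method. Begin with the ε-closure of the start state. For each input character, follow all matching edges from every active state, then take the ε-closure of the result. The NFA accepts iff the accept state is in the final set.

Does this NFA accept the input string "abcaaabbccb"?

Answer: REJECT

Steps:
S₀ = ε-closure({0}) = {0,2}
'a' @ 1: {3,4}
'b' @ 2: {1,2,5}  [accepting]
'c' @ 3: {}  — state set empty
rest 'aaabbccb' ignored (set empty)
final: {}; accept 1 not in set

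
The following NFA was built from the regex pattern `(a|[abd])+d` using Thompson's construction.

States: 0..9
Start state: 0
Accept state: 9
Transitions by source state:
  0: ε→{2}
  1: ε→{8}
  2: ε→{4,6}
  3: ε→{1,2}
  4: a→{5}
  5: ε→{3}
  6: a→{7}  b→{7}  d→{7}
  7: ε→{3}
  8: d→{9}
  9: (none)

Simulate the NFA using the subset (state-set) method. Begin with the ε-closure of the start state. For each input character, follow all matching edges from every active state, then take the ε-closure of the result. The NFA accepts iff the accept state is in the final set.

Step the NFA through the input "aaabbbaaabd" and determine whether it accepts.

initial (ε-close {0}): {0,2,4,6}
'a' @ 1: {1,2,3,4,5,6,7,8}
'a' @ 2: {1,2,3,4,5,6,7,8}
'a' @ 3: {1,2,3,4,5,6,7,8}
'b' @ 4: {1,2,3,4,6,7,8}
'b' @ 5: {1,2,3,4,6,7,8}
'b' @ 6: {1,2,3,4,6,7,8}
'a' @ 7: {1,2,3,4,5,6,7,8}
'a' @ 8: {1,2,3,4,5,6,7,8}
'a' @ 9: {1,2,3,4,5,6,7,8}
'b' @ 10: {1,2,3,4,6,7,8}
'd' @ 11: {1,2,3,4,6,7,8,9}  [accepting]
final: {1,2,3,4,6,7,8,9}; accept 9 in set

Answer: ACCEPT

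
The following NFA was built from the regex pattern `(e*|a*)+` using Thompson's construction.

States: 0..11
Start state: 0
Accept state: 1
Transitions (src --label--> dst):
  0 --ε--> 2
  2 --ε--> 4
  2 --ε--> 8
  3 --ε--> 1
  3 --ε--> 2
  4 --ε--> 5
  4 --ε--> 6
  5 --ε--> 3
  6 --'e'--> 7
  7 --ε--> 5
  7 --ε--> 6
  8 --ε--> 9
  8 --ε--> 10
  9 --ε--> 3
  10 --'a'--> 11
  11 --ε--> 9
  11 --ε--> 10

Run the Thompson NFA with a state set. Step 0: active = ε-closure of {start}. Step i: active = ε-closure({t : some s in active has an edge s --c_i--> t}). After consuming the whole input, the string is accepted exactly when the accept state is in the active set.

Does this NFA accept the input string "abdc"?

start: ε-closure({0}) = {0,1,2,3,4,5,6,8,9,10}
'a' @ 1: {1,2,3,4,5,6,8,9,10,11}  (accept∈set)
'b' @ 2: {}  — no active states
rest 'dc' ignored (set empty)
after full input: {}  (accept=1 not in)

Answer: REJECT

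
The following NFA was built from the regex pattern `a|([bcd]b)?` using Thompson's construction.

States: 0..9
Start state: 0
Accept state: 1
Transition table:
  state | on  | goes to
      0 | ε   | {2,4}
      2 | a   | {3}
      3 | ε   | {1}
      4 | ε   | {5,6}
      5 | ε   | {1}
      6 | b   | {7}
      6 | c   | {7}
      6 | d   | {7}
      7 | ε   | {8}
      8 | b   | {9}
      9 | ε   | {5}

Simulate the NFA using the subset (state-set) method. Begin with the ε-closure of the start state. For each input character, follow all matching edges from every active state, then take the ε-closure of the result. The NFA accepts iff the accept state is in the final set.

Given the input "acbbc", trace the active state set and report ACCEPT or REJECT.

Answer: REJECT

Derivation:
start: ε-closure({0}) = {0,1,2,4,5,6}
'a' @ 1: {1,3}  [accepting]
'c' @ 2: {}  — state set empty
rest 'bbc' ignored (set empty)
end set {} — state 1 not in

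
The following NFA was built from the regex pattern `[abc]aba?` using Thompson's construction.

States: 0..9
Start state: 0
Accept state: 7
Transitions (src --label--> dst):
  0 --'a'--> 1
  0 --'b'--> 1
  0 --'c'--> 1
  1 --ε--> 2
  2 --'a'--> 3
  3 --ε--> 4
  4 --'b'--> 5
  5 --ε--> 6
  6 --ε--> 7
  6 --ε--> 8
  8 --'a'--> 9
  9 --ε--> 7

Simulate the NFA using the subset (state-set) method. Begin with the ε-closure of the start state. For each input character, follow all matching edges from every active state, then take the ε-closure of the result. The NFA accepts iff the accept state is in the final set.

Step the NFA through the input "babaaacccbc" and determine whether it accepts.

start: ε-closure({0}) = {0}
'b' @ 1: {1,2}
'a' @ 2: {3,4}
'b' @ 3: {5,6,7,8}  [accepting]
'a' @ 4: {7,9}  [accepting]
'a' @ 5: {}  — dead — no transitions
rest 'acccbc' ignored (set empty)
after full input: {}  (accept=7 not in)

Answer: REJECT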